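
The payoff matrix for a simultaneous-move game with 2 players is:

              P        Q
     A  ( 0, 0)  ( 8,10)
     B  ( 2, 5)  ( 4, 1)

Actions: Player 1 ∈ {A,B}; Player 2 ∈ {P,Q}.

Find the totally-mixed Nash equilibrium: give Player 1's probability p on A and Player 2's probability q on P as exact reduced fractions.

p=2/7, q=2/3

P1 indiff ⇒ q·0+(1-q)·8 = q·2+(1-q)·4 ⇒ q(-2) = (1-q)(-4) ⇒ q = 2/3
P2 indiff ⇒ p·0+(1-p)·5 = p·10+(1-p)·1 ⇒ p(-10) = (1-p)(-4) ⇒ p = 2/7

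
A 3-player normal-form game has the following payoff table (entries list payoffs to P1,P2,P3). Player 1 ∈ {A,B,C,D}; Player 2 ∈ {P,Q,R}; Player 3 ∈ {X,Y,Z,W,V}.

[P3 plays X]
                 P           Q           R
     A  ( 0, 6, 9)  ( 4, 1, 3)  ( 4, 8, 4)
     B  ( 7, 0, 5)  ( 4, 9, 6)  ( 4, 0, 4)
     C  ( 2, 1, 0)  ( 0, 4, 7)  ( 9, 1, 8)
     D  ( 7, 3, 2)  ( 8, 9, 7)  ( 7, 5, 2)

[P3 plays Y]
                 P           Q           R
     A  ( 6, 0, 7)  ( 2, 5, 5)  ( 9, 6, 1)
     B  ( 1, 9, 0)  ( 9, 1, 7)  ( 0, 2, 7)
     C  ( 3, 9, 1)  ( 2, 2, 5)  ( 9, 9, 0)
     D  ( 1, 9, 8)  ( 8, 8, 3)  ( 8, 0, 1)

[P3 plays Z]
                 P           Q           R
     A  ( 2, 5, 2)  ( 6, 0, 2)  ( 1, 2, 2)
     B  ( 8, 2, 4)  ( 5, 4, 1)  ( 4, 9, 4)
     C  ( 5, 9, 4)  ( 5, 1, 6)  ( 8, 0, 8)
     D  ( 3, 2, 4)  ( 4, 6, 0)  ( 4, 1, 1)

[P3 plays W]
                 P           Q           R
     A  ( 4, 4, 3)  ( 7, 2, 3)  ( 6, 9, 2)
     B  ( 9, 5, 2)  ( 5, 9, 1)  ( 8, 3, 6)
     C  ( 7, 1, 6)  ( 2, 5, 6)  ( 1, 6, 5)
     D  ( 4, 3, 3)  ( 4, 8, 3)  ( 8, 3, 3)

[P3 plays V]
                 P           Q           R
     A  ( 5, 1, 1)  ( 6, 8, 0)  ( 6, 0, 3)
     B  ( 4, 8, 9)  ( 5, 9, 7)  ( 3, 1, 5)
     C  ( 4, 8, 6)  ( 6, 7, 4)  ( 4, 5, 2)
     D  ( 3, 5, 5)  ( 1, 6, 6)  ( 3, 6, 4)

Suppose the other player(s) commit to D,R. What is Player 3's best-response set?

BR_3 = {V}

u_3(X vs D,R) = 2
u_3(Y vs D,R) = 1
u_3(Z vs D,R) = 1
u_3(W vs D,R) = 3
u_3(V vs D,R) = 4
max payoff 4 at {V}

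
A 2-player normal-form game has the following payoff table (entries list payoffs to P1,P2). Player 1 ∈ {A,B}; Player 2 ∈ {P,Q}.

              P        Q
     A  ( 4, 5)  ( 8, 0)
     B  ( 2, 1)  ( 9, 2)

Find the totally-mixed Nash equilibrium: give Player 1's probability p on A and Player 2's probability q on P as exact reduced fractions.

(p,q) = (1/6, 1/3)

P1 indiff ⇒ q·4+(1-q)·8 = q·2+(1-q)·9 ⇒ q(2) = (1-q)(1) ⇒ q = 1/3
P2 indiff ⇒ p·5+(1-p)·1 = p·0+(1-p)·2 ⇒ p(5) = (1-p)(1) ⇒ p = 1/6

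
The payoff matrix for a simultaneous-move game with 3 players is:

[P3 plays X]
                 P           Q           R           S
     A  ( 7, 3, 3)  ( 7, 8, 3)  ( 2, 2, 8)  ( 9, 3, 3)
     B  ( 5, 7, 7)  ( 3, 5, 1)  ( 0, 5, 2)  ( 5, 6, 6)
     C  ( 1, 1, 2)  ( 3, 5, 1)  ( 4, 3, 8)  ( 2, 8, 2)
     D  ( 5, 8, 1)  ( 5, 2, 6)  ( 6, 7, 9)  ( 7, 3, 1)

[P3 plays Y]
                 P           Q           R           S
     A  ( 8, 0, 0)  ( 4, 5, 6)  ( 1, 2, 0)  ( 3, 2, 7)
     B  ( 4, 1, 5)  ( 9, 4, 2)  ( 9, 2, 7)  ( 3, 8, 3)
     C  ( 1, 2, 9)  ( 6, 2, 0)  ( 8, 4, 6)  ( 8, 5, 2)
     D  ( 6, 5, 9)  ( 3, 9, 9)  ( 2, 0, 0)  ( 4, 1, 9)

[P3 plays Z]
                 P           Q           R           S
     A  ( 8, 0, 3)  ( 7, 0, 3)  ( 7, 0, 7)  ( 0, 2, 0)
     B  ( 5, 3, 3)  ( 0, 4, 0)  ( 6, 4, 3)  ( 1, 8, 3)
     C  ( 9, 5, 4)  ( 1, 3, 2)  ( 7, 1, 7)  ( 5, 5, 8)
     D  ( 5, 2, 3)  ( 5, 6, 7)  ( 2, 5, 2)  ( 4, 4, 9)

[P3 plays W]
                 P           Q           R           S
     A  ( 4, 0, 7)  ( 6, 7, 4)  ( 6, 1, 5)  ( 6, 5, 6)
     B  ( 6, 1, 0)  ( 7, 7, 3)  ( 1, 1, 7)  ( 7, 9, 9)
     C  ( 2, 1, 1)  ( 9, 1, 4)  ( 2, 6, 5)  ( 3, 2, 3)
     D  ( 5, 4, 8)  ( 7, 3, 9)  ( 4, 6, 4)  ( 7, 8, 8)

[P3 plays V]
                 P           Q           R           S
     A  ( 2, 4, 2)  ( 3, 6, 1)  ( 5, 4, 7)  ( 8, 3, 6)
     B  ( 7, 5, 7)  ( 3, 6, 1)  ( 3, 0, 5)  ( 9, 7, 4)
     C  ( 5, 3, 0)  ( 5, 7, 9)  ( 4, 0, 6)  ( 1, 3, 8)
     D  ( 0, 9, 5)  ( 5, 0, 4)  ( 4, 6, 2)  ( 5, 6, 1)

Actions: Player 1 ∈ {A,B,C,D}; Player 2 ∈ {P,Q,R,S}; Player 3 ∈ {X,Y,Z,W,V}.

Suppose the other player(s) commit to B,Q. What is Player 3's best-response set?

u_3(X vs B,Q) = 1
u_3(Y vs B,Q) = 2
u_3(Z vs B,Q) = 0
u_3(W vs B,Q) = 3
u_3(V vs B,Q) = 1
max payoff 3 at {W}

argmax u_3 = {W}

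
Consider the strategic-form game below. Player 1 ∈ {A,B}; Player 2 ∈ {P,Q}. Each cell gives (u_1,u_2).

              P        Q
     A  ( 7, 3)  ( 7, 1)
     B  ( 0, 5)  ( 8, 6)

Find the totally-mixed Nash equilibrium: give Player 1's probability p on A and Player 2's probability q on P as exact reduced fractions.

p=1/3, q=1/8

P1 indiff ⇒ q·7+(1-q)·7 = q·0+(1-q)·8 ⇒ q(7) = (1-q)(1) ⇒ q = 1/8
P2 indiff ⇒ p·3+(1-p)·5 = p·1+(1-p)·6 ⇒ p(2) = (1-p)(1) ⇒ p = 1/3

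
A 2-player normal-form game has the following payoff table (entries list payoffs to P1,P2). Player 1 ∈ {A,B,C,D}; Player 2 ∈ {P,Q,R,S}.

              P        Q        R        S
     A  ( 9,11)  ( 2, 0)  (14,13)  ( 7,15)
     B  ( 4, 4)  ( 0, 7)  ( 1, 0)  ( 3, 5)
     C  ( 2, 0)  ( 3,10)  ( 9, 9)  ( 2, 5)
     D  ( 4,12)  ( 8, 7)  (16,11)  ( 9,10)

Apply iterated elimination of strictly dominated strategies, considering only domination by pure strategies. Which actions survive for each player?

P1 drop B (A beats it: P:9>4 Q:2>0 R:14>1 S:7>3)
P1 drop C (D beats it: P:4>2 Q:8>3 R:16>9 S:9>2)
P2 drop Q (P beats it: A:11>0 D:12>7)
P1→{A,D} P2→{P,R,S}

IESDS → P1:{A,D} P2:{P,R,S}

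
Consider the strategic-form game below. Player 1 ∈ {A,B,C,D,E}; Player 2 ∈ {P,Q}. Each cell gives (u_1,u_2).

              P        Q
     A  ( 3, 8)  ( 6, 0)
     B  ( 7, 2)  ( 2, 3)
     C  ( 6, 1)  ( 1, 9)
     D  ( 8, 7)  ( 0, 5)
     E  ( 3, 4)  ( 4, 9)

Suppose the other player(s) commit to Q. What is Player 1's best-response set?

argmax u_1 = {A}

u_1(A vs Q) = 6
u_1(B vs Q) = 2
u_1(C vs Q) = 1
u_1(D vs Q) = 0
u_1(E vs Q) = 4
max payoff 6 at {A}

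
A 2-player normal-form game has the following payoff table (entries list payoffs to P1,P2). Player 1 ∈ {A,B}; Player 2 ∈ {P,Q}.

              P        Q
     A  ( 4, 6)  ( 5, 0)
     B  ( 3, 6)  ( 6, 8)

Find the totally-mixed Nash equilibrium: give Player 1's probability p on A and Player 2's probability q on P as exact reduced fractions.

P1 indiff ⇒ q·4+(1-q)·5 = q·3+(1-q)·6 ⇒ q(1) = (1-q)(1) ⇒ q = 1/2
P2 indiff ⇒ p·6+(1-p)·6 = p·0+(1-p)·8 ⇒ p(6) = (1-p)(2) ⇒ p = 1/4

(p,q) = (1/4, 1/2)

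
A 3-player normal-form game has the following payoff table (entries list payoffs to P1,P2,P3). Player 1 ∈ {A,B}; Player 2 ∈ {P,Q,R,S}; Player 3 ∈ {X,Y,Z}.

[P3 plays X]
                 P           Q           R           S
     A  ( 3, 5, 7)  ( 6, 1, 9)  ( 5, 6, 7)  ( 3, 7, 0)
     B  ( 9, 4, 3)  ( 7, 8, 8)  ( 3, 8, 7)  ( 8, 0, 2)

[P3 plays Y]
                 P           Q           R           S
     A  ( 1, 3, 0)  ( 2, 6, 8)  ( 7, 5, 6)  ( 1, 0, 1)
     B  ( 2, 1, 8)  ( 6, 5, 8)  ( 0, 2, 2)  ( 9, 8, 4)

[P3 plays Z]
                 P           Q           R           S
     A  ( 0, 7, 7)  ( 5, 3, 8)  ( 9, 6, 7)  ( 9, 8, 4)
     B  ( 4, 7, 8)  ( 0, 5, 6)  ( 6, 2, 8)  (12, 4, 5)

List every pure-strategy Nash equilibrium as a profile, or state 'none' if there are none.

(A,P,X): not NE [P1→B gives 9>3; P2→S gives 7>5]
(A,P,Y): not NE [P1→B gives 2>1; P2→Q gives 6>3; P3→Z gives 7>0]
(A,P,Z): not NE [P1→B gives 4>0; P2→S gives 8>7]
(A,Q,X): not NE [P1→B gives 7>6; P2→S gives 7>1]
(A,Q,Y): not NE [P1→B gives 6>2; P3→X gives 9>8]
(A,Q,Z): not NE [P2→S gives 8>3; P3→X gives 9>8]
(A,R,X): not NE [P2→S gives 7>6]
(A,R,Y): not NE [P2→Q gives 6>5; P3→Z gives 7>6]
(A,R,Z): not NE [P2→S gives 8>6]
(A,S,X): not NE [P1→B gives 8>3; P3→Z gives 4>0]
(A,S,Y): not NE [P1→B gives 9>1; P2→Q gives 6>0; P3→Z gives 4>1]
(A,S,Z): not NE [P1→B gives 12>9]
(B,P,X): not NE [P2→R gives 8>4; P3→Z gives 8>3]
(B,P,Y): not NE [P2→S gives 8>1]
(B,P,Z): NE
(B,Q,X): NE
(B,Q,Y): not NE [P2→S gives 8>5]
(B,Q,Z): not NE [P1→A gives 5>0; P2→P gives 7>5; P3→Y gives 8>6]
(B,R,X): not NE [P1→A gives 5>3; P3→Z gives 8>7]
(B,R,Y): not NE [P1→A gives 7>0; P2→S gives 8>2; P3→Z gives 8>2]
(B,R,Z): not NE [P1→A gives 9>6; P2→P gives 7>2]
(B,S,X): not NE [P2→R gives 8>0; P3→Z gives 5>2]
(B,S,Y): not NE [P3→Z gives 5>4]
(B,S,Z): not NE [P2→P gives 7>4]

NE set: (B,P,Z), (B,Q,X)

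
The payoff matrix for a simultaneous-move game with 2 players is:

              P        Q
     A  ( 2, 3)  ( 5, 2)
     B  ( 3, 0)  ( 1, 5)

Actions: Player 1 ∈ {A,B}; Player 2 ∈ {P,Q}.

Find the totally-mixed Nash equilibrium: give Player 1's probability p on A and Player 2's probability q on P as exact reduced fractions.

P1 indiff ⇒ q·2+(1-q)·5 = q·3+(1-q)·1 ⇒ q(-1) = (1-q)(-4) ⇒ q = 4/5
P2 indiff ⇒ p·3+(1-p)·0 = p·2+(1-p)·5 ⇒ p(1) = (1-p)(5) ⇒ p = 5/6

P1 mixes 5/6 on A; P2 mixes 4/5 on P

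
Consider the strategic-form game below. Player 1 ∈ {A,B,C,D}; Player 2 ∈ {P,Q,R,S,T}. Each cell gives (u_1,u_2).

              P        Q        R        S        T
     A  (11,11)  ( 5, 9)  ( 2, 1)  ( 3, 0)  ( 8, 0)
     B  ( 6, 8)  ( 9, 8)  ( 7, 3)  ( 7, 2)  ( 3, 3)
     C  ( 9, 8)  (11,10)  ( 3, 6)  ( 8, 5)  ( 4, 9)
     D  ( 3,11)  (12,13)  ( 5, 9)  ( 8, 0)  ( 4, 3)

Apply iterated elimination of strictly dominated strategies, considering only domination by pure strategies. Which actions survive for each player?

P2 drop R (P beats it: A:11>1 B:8>3 C:8>6 D:11>9)
P1 drop B (C beats it: P:9>6 Q:11>9 S:8>7 T:4>3)
P2 drop S (P beats it: A:11>0 C:8>5 D:11>0)
P2 drop T (Q beats it: A:9>0 C:10>9 D:13>3)
P1→{A,C,D} P2→{P,Q}

Remaining: P1:{A,C,D} P2:{P,Q}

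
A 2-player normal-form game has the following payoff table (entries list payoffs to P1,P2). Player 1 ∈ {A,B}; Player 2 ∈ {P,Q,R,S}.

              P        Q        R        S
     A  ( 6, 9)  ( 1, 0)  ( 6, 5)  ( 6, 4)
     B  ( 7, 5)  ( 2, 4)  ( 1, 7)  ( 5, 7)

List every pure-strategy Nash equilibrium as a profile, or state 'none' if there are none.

PSNE: ∅

(A,P): not NE [P1→B gives 7>6]
(A,Q): not NE [P1→B gives 2>1; P2→P gives 9>0]
(A,R): not NE [P2→P gives 9>5]
(A,S): not NE [P2→P gives 9>4]
(B,P): not NE [P2→S gives 7>5]
(B,Q): not NE [P2→S gives 7>4]
(B,R): not NE [P1→A gives 6>1]
(B,S): not NE [P1→A gives 6>5]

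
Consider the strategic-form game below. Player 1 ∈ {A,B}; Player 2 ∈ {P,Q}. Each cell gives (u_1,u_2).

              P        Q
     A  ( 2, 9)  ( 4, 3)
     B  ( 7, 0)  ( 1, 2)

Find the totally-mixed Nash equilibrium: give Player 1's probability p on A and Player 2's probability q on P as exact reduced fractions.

P1 indiff ⇒ q·2+(1-q)·4 = q·7+(1-q)·1 ⇒ q(-5) = (1-q)(-3) ⇒ q = 3/8
P2 indiff ⇒ p·9+(1-p)·0 = p·3+(1-p)·2 ⇒ p(6) = (1-p)(2) ⇒ p = 1/4

p=1/4, q=3/8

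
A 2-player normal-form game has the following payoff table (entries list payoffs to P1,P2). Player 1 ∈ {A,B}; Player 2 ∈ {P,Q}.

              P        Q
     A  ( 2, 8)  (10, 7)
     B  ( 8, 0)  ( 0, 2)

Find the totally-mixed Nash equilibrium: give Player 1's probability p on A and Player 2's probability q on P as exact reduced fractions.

P1 indiff ⇒ q·2+(1-q)·10 = q·8+(1-q)·0 ⇒ q(-6) = (1-q)(-10) ⇒ q = 5/8
P2 indiff ⇒ p·8+(1-p)·0 = p·7+(1-p)·2 ⇒ p(1) = (1-p)(2) ⇒ p = 2/3

p=2/3, q=5/8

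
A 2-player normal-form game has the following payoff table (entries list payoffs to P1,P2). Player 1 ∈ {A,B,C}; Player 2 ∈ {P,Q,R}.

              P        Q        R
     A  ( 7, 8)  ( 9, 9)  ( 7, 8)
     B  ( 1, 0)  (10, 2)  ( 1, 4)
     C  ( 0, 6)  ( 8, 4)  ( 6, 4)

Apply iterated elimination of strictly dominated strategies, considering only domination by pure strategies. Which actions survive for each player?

IESDS → P1:{A,B} P2:{Q,R}

P1 drop C (A beats it: P:7>0 Q:9>8 R:7>6)
P2 drop P (Q beats it: A:9>8 B:2>0)
P1→{A,B} P2→{Q,R}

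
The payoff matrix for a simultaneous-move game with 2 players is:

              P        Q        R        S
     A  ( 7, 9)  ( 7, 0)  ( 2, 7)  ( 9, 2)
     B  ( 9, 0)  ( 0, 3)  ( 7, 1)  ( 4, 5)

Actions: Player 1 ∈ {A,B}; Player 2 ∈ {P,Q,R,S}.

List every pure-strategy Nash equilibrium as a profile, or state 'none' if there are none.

(A,P): not NE [P1→B gives 9>7]
(A,Q): not NE [P2→P gives 9>0]
(A,R): not NE [P1→B gives 7>2; P2→P gives 9>7]
(A,S): not NE [P2→P gives 9>2]
(B,P): not NE [P2→S gives 5>0]
(B,Q): not NE [P1→A gives 7>0; P2→S gives 5>3]
(B,R): not NE [P2→S gives 5>1]
(B,S): not NE [P1→A gives 9>4]

Equilibria: none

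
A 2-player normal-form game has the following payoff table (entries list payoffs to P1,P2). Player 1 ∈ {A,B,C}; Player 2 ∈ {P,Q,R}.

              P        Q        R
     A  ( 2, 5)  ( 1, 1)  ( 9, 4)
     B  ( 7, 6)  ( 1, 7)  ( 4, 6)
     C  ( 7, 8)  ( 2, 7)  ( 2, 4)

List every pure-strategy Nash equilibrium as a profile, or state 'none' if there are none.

PSNE = {(C,P)}

(A,P): not NE [P1→C gives 7>2]
(A,Q): not NE [P1→C gives 2>1; P2→P gives 5>1]
(A,R): not NE [P2→P gives 5>4]
(B,P): not NE [P2→Q gives 7>6]
(B,Q): not NE [P1→C gives 2>1]
(B,R): not NE [P1→A gives 9>4; P2→Q gives 7>6]
(C,P): NE
(C,Q): not NE [P2→P gives 8>7]
(C,R): not NE [P1→A gives 9>2; P2→P gives 8>4]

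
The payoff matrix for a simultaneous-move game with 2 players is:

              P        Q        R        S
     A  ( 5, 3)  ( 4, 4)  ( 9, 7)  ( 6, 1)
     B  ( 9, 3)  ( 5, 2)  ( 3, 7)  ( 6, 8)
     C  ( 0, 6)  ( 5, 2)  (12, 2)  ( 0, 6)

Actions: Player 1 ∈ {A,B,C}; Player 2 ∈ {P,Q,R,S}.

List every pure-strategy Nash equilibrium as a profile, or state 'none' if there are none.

PSNE = {(B,S)}

(A,P): not NE [P1→B gives 9>5; P2→R gives 7>3]
(A,Q): not NE [P1→C gives 5>4; P2→R gives 7>4]
(A,R): not NE [P1→C gives 12>9]
(A,S): not NE [P2→R gives 7>1]
(B,P): not NE [P2→S gives 8>3]
(B,Q): not NE [P2→S gives 8>2]
(B,R): not NE [P1→C gives 12>3; P2→S gives 8>7]
(B,S): NE
(C,P): not NE [P1→B gives 9>0]
(C,Q): not NE [P2→S gives 6>2]
(C,R): not NE [P2→S gives 6>2]
(C,S): not NE [P1→B gives 6>0]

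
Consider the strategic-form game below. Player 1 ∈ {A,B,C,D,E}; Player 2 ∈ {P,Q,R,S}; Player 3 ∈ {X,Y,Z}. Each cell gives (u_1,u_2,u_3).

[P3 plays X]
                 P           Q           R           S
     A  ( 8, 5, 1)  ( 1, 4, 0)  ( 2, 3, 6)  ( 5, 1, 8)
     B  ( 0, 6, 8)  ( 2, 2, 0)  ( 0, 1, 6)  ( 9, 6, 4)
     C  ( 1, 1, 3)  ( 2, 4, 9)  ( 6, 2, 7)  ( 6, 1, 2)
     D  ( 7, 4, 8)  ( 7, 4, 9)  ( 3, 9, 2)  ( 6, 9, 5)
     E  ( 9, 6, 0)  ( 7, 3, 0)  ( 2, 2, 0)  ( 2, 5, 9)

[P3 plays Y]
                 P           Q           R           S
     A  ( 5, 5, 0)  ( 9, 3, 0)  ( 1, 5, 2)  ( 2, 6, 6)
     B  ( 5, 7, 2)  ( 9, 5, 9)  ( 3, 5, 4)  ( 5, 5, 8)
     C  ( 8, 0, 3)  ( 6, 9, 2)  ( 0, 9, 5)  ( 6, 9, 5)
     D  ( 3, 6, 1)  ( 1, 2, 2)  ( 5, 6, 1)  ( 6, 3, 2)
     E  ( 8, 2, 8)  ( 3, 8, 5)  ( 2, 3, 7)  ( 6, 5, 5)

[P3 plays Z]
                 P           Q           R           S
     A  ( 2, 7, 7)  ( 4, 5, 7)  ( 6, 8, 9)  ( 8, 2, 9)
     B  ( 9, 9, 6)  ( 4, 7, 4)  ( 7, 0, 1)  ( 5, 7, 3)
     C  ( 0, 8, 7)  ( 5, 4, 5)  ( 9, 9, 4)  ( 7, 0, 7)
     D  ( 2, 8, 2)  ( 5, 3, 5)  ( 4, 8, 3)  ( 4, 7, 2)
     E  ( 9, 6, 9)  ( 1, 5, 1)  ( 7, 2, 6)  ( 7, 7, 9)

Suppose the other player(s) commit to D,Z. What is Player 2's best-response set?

u_2(P vs D,Z) = 8
u_2(Q vs D,Z) = 3
u_2(R vs D,Z) = 8
u_2(S vs D,Z) = 7
max payoff 8 at {P,R}

P2 best: {P,R}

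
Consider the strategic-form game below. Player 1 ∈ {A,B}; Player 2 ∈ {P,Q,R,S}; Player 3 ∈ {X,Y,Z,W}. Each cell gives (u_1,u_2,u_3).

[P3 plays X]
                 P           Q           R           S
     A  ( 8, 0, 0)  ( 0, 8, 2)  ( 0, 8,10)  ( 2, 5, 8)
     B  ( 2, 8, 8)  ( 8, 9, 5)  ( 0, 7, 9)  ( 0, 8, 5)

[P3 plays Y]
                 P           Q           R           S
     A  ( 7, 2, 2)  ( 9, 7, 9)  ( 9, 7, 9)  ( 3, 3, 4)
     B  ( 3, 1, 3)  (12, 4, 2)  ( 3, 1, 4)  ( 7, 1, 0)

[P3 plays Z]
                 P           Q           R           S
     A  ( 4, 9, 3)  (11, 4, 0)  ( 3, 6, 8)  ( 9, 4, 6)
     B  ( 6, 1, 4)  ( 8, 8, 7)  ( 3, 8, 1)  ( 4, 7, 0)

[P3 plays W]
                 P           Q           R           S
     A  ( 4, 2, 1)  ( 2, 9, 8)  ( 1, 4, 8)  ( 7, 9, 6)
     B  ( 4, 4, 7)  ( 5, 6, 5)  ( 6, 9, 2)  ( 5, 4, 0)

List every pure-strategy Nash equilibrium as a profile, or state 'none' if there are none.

NE set: (A,R,X)

(A,P,X): not NE [P2→R gives 8>0; P3→Z gives 3>0]
(A,P,Y): not NE [P2→R gives 7>2; P3→Z gives 3>2]
(A,P,Z): not NE [P1→B gives 6>4]
(A,P,W): not NE [P2→S gives 9>2; P3→Z gives 3>1]
(A,Q,X): not NE [P1→B gives 8>0; P3→Y gives 9>2]
(A,Q,Y): not NE [P1→B gives 12>9]
(A,Q,Z): not NE [P2→P gives 9>4; P3→Y gives 9>0]
(A,Q,W): not NE [P1→B gives 5>2; P3→Y gives 9>8]
(A,R,X): NE
(A,R,Y): not NE [P3→X gives 10>9]
(A,R,Z): not NE [P2→P gives 9>6; P3→X gives 10>8]
(A,R,W): not NE [P1→B gives 6>1; P2→S gives 9>4; P3→X gives 10>8]
(A,S,X): not NE [P2→R gives 8>5]
(A,S,Y): not NE [P1→B gives 7>3; P2→R gives 7>3; P3→X gives 8>4]
(A,S,Z): not NE [P2→P gives 9>4; P3→X gives 8>6]
(A,S,W): not NE [P3→X gives 8>6]
(B,P,X): not NE [P1→A gives 8>2; P2→Q gives 9>8]
(B,P,Y): not NE [P1→A gives 7>3; P2→Q gives 4>1; P3→X gives 8>3]
(B,P,Z): not NE [P2→R gives 8>1; P3→X gives 8>4]
(B,P,W): not NE [P2→R gives 9>4; P3→X gives 8>7]
(B,Q,X): not NE [P3→Z gives 7>5]
(B,Q,Y): not NE [P3→Z gives 7>2]
(B,Q,Z): not NE [P1→A gives 11>8]
(B,Q,W): not NE [P2→R gives 9>6; P3→Z gives 7>5]
(B,R,X): not NE [P2→Q gives 9>7]
(B,R,Y): not NE [P1→A gives 9>3; P2→Q gives 4>1; P3→X gives 9>4]
(B,R,Z): not NE [P3→X gives 9>1]
(B,R,W): not NE [P3→X gives 9>2]
(B,S,X): not NE [P1→A gives 2>0; P2→Q gives 9>8]
(B,S,Y): not NE [P2→Q gives 4>1; P3→X gives 5>0]
(B,S,Z): not NE [P1→A gives 9>4; P2→R gives 8>7; P3→X gives 5>0]
(B,S,W): not NE [P1→A gives 7>5; P2→R gives 9>4; P3→X gives 5>0]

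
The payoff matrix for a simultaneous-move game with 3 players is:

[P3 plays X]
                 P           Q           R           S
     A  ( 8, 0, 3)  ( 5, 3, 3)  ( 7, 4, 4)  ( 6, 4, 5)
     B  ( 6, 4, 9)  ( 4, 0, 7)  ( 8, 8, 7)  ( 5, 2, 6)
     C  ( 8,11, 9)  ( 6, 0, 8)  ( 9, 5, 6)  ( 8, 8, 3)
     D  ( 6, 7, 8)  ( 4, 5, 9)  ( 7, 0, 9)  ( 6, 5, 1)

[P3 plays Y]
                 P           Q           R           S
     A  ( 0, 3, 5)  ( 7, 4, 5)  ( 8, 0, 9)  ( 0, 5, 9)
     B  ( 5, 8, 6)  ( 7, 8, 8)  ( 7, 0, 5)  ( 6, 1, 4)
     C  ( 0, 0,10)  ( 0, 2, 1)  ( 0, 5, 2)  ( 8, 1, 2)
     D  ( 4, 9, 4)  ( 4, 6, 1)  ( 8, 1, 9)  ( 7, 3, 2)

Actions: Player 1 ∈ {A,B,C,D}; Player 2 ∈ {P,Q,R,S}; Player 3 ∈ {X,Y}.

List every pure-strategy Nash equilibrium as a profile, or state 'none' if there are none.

(A,P,X): not NE [P2→S gives 4>0; P3→Y gives 5>3]
(A,P,Y): not NE [P1→B gives 5>0; P2→S gives 5>3]
(A,Q,X): not NE [P1→C gives 6>5; P2→S gives 4>3; P3→Y gives 5>3]
(A,Q,Y): not NE [P2→S gives 5>4]
(A,R,X): not NE [P1→C gives 9>7; P3→Y gives 9>4]
(A,R,Y): not NE [P2→S gives 5>0]
(A,S,X): not NE [P1→C gives 8>6; P3→Y gives 9>5]
(A,S,Y): not NE [P1→C gives 8>0]
(B,P,X): not NE [P1→C gives 8>6; P2→R gives 8>4]
(B,P,Y): not NE [P3→X gives 9>6]
(B,Q,X): not NE [P1→C gives 6>4; P2→R gives 8>0; P3→Y gives 8>7]
(B,Q,Y): NE
(B,R,X): not NE [P1→C gives 9>8]
(B,R,Y): not NE [P1→D gives 8>7; P2→Q gives 8>0; P3→X gives 7>5]
(B,S,X): not NE [P1→C gives 8>5; P2→R gives 8>2]
(B,S,Y): not NE [P1→C gives 8>6; P2→Q gives 8>1; P3→X gives 6>4]
(C,P,X): not NE [P3→Y gives 10>9]
(C,P,Y): not NE [P1→B gives 5>0; P2→R gives 5>0]
(C,Q,X): not NE [P2→P gives 11>0]
(C,Q,Y): not NE [P1→B gives 7>0; P2→R gives 5>2; P3→X gives 8>1]
(C,R,X): not NE [P2→P gives 11>5]
(C,R,Y): not NE [P1→D gives 8>0; P3→X gives 6>2]
(C,S,X): not NE [P2→P gives 11>8]
(C,S,Y): not NE [P2→R gives 5>1; P3→X gives 3>2]
(D,P,X): not NE [P1→C gives 8>6]
(D,P,Y): not NE [P1→B gives 5>4; P3→X gives 8>4]
(D,Q,X): not NE [P1→C gives 6>4; P2→P gives 7>5]
(D,Q,Y): not NE [P1→B gives 7>4; P2→P gives 9>6; P3→X gives 9>1]
(D,R,X): not NE [P1→C gives 9>7; P2→P gives 7>0]
(D,R,Y): not NE [P2→P gives 9>1]
(D,S,X): not NE [P1→C gives 8>6; P2→P gives 7>5; P3→Y gives 2>1]
(D,S,Y): not NE [P1→C gives 8>7; P2→P gives 9>3]

Nash profiles: (B,Q,Y)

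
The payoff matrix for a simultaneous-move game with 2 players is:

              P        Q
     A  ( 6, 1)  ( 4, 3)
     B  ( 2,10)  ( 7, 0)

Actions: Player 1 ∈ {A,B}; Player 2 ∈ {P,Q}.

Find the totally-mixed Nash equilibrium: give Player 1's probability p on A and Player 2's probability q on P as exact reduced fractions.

P1 indiff ⇒ q·6+(1-q)·4 = q·2+(1-q)·7 ⇒ q(4) = (1-q)(3) ⇒ q = 3/7
P2 indiff ⇒ p·1+(1-p)·10 = p·3+(1-p)·0 ⇒ p(-2) = (1-p)(-10) ⇒ p = 5/6

P1 mixes 5/6 on A; P2 mixes 3/7 on P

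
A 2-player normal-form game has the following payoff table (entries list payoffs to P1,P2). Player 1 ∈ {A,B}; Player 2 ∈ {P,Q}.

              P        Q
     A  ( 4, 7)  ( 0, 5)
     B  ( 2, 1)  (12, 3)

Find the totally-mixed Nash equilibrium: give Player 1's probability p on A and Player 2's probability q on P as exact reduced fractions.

P1 indiff ⇒ q·4+(1-q)·0 = q·2+(1-q)·12 ⇒ q(2) = (1-q)(12) ⇒ q = 6/7
P2 indiff ⇒ p·7+(1-p)·1 = p·5+(1-p)·3 ⇒ p(2) = (1-p)(2) ⇒ p = 1/2

P1 mixes 1/2 on A; P2 mixes 6/7 on P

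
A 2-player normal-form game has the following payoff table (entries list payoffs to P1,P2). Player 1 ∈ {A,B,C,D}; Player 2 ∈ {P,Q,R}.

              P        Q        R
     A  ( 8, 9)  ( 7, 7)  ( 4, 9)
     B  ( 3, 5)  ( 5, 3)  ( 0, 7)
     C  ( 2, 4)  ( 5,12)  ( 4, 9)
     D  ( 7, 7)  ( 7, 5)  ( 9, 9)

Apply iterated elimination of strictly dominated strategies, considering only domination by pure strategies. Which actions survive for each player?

Survivors P1:{A,D} P2:{P,R}

P1 drop B (A beats it: P:8>3 Q:7>5 R:4>0)
P1 drop C (D beats it: P:7>2 Q:7>5 R:9>4)
P2 drop Q (P beats it: A:9>7 D:7>5)
P1→{A,D} P2→{P,R}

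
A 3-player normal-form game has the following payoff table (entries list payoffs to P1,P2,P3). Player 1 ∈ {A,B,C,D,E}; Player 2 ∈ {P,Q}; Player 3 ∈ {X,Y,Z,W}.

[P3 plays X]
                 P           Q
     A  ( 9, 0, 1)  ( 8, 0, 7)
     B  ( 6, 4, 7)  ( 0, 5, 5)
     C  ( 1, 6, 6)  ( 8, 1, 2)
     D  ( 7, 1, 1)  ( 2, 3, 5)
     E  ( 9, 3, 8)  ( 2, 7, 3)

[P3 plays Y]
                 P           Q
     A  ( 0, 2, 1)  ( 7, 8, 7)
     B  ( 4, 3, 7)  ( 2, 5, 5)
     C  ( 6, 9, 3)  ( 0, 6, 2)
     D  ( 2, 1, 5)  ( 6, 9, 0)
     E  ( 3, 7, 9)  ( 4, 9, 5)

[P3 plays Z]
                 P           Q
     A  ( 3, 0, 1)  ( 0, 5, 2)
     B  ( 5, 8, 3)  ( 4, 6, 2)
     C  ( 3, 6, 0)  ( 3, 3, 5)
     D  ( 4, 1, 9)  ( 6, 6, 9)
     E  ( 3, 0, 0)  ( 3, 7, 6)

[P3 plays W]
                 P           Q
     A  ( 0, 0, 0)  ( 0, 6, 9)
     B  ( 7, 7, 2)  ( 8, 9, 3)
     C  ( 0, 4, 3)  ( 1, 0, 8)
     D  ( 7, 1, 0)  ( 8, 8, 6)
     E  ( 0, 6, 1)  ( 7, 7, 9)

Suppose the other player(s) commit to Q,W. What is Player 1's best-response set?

u_1(A vs Q,W) = 0
u_1(B vs Q,W) = 8
u_1(C vs Q,W) = 1
u_1(D vs Q,W) = 8
u_1(E vs Q,W) = 7
max payoff 8 at {B,D}

BR_1 = {B,D}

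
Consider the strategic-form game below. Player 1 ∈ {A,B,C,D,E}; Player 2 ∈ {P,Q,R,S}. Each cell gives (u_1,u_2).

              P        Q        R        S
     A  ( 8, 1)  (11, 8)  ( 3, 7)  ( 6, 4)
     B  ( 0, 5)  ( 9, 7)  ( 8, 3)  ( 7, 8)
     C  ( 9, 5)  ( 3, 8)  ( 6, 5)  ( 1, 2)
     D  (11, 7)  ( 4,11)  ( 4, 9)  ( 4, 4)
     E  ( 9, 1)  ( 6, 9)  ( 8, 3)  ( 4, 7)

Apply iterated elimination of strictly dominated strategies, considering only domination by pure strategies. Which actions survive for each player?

P2 drop P (Q beats it: A:8>1 B:7>5 C:8>5 D:11>7 E:9>1)
P1 drop C (B beats it: Q:9>3 R:8>6 S:7>1)
P1 drop D (B beats it: Q:9>4 R:8>4 S:7>4)
P2 drop R (Q beats it: A:8>7 B:7>3 E:9>3)
P1 drop E (A beats it: Q:11>6 S:6>4)
P1→{A,B} P2→{Q,S}

IESDS → P1:{A,B} P2:{Q,S}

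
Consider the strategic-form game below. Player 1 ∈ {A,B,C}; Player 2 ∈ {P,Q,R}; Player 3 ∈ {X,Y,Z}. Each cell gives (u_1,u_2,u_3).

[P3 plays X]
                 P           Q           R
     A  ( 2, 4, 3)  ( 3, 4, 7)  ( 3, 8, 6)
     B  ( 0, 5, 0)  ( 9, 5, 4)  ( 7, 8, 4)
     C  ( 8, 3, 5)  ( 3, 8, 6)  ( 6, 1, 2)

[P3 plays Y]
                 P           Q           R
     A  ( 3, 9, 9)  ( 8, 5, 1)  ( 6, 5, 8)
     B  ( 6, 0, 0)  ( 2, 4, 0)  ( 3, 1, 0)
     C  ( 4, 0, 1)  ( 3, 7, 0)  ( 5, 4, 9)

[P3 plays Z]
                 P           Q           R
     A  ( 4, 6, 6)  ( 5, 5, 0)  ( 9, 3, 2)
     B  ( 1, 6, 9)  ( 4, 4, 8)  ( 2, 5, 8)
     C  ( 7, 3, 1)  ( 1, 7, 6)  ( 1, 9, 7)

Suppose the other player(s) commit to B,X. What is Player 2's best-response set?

BR_2 = {R}

u_2(P vs B,X) = 5
u_2(Q vs B,X) = 5
u_2(R vs B,X) = 8
max payoff 8 at {R}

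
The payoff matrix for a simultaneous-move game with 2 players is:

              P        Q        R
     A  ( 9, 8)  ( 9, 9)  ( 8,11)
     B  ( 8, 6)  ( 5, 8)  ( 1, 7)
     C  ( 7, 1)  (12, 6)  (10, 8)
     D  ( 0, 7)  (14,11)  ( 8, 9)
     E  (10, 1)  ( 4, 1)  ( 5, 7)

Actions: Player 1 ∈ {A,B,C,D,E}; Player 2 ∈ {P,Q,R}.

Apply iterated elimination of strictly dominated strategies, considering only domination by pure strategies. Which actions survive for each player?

P1 drop B (A beats it: P:9>8 Q:9>5 R:8>1)
P2 drop P (R beats it: A:11>8 C:8>1 D:9>7 E:7>1)
P1 drop A (C beats it: Q:12>9 R:10>8)
P1 drop E (C beats it: Q:12>4 R:10>5)
P1→{C,D} P2→{Q,R}

IESDS → P1:{C,D} P2:{Q,R}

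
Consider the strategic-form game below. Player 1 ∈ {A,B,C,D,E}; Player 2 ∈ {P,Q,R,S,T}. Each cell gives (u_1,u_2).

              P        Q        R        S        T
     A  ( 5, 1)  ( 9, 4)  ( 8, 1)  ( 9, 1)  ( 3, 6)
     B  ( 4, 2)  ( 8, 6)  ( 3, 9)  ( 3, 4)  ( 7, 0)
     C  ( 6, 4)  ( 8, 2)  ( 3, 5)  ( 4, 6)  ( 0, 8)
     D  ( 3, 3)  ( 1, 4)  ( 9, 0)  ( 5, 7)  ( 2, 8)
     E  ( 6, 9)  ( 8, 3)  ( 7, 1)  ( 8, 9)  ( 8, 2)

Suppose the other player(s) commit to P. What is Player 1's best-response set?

u_1(A vs P) = 5
u_1(B vs P) = 4
u_1(C vs P) = 6
u_1(D vs P) = 3
u_1(E vs P) = 6
max payoff 6 at {C,E}

BR_1 = {C,E}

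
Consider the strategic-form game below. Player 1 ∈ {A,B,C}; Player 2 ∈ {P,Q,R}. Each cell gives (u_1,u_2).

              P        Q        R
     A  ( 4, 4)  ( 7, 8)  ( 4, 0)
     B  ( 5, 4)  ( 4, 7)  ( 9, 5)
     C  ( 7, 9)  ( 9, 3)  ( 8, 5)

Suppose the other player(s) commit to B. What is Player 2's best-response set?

u_2(P vs B) = 4
u_2(Q vs B) = 7
u_2(R vs B) = 5
max payoff 7 at {Q}

BR_2 = {Q}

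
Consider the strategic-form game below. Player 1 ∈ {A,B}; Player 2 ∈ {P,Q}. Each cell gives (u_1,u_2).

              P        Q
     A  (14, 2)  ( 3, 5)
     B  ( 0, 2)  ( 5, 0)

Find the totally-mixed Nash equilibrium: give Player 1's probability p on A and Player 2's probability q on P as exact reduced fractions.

P1 mixes 2/5 on A; P2 mixes 1/8 on P

P1 indiff ⇒ q·14+(1-q)·3 = q·0+(1-q)·5 ⇒ q(14) = (1-q)(2) ⇒ q = 1/8
P2 indiff ⇒ p·2+(1-p)·2 = p·5+(1-p)·0 ⇒ p(-3) = (1-p)(-2) ⇒ p = 2/5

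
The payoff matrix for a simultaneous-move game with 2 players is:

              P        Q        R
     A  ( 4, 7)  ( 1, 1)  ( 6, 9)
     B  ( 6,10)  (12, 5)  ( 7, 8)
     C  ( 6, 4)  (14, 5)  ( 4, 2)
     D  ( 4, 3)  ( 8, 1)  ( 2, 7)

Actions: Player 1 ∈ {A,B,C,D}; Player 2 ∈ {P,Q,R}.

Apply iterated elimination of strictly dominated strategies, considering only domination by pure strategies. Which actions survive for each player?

Survivors P1:{B,C} P2:{P,Q}

P1 drop A (B beats it: P:6>4 Q:12>1 R:7>6)
P1 drop D (B beats it: P:6>4 Q:12>8 R:7>2)
P2 drop R (P beats it: B:10>8 C:4>2)
P1→{B,C} P2→{P,Q}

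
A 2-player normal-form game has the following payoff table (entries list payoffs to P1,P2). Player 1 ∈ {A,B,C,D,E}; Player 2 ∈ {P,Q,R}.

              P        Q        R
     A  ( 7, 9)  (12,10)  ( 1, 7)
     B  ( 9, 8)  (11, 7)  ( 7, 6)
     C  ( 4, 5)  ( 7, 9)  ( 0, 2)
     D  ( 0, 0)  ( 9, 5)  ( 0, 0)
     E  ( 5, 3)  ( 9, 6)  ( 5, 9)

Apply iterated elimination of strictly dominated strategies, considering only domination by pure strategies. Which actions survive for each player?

P1 drop C (A beats it: P:7>4 Q:12>7 R:1>0)
P1 drop D (A beats it: P:7>0 Q:12>9 R:1>0)
P1 drop E (B beats it: P:9>5 Q:11>9 R:7>5)
P2 drop R (P beats it: A:9>7 B:8>6)
P1→{A,B} P2→{P,Q}

IESDS → P1:{A,B} P2:{P,Q}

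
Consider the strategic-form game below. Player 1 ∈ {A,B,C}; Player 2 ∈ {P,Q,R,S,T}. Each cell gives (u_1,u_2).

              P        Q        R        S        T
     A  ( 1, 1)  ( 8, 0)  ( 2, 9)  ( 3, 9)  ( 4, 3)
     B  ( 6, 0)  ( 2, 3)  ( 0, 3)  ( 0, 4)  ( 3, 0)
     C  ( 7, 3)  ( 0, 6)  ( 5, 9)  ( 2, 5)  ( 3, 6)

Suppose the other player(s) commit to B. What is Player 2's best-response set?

u_2(P vs B) = 0
u_2(Q vs B) = 3
u_2(R vs B) = 3
u_2(S vs B) = 4
u_2(T vs B) = 0
max payoff 4 at {S}

P2 best: {S}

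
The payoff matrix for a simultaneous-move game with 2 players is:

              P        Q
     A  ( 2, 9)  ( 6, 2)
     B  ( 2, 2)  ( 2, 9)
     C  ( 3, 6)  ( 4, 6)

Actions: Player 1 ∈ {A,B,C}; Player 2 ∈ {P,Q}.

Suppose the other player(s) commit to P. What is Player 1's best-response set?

P1 best: {C}

u_1(A vs P) = 2
u_1(B vs P) = 2
u_1(C vs P) = 3
max payoff 3 at {C}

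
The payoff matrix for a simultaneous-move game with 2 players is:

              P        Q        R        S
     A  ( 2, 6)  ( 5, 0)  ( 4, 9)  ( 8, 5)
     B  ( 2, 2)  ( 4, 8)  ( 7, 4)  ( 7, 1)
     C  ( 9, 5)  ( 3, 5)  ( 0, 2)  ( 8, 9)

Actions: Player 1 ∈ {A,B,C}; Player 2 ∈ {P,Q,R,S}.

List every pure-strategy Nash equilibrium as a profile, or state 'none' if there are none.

PSNE = {(C,S)}

(A,P): not NE [P1→C gives 9>2; P2→R gives 9>6]
(A,Q): not NE [P2→R gives 9>0]
(A,R): not NE [P1→B gives 7>4]
(A,S): not NE [P2→R gives 9>5]
(B,P): not NE [P1→C gives 9>2; P2→Q gives 8>2]
(B,Q): not NE [P1→A gives 5>4]
(B,R): not NE [P2→Q gives 8>4]
(B,S): not NE [P1→C gives 8>7; P2→Q gives 8>1]
(C,P): not NE [P2→S gives 9>5]
(C,Q): not NE [P1→A gives 5>3; P2→S gives 9>5]
(C,R): not NE [P1→B gives 7>0; P2→S gives 9>2]
(C,S): NE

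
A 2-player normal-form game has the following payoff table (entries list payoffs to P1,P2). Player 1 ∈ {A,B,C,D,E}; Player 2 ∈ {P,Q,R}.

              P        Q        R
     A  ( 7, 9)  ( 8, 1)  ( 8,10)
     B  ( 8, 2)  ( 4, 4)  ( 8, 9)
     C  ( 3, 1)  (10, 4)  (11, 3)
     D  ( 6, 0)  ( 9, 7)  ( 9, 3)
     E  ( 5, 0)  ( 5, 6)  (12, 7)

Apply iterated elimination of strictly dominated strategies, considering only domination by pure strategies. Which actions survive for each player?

Survivors P1:{C,E} P2:{Q,R}

P2 drop P (R beats it: A:10>9 B:9>2 C:3>1 D:3>0 E:7>0)
P1 drop A (C beats it: Q:10>8 R:11>8)
P1 drop B (C beats it: Q:10>4 R:11>8)
P1 drop D (C beats it: Q:10>9 R:11>9)
P1→{C,E} P2→{Q,R}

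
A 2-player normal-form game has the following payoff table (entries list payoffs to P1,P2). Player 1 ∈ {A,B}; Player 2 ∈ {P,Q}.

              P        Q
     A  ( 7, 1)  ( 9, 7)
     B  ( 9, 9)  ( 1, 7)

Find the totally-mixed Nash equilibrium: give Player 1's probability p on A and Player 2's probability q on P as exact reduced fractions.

P1 indiff ⇒ q·7+(1-q)·9 = q·9+(1-q)·1 ⇒ q(-2) = (1-q)(-8) ⇒ q = 4/5
P2 indiff ⇒ p·1+(1-p)·9 = p·7+(1-p)·7 ⇒ p(-6) = (1-p)(-2) ⇒ p = 1/4

p=1/4, q=4/5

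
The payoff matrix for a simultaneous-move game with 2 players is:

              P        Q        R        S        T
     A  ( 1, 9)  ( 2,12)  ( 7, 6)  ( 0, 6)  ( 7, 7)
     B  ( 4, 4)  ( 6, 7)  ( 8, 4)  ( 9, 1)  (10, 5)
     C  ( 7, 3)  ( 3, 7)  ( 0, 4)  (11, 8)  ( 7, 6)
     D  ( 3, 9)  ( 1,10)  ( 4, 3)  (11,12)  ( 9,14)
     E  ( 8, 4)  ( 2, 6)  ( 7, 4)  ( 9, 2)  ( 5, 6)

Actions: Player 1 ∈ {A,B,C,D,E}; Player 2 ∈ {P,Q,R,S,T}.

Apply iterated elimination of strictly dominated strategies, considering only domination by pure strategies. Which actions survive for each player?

P1 drop A (B beats it: P:4>1 Q:6>2 R:8>7 S:9>0 T:10>7)
P2 drop P (Q beats it: B:7>4 C:7>3 D:10>9 E:6>4)
P2 drop R (Q beats it: B:7>4 C:7>4 D:10>3 E:6>4)
P1 drop E (C beats it: Q:3>2 S:11>9 T:7>5)
P1→{B,C,D} P2→{Q,S,T}

Remaining: P1:{B,C,D} P2:{Q,S,T}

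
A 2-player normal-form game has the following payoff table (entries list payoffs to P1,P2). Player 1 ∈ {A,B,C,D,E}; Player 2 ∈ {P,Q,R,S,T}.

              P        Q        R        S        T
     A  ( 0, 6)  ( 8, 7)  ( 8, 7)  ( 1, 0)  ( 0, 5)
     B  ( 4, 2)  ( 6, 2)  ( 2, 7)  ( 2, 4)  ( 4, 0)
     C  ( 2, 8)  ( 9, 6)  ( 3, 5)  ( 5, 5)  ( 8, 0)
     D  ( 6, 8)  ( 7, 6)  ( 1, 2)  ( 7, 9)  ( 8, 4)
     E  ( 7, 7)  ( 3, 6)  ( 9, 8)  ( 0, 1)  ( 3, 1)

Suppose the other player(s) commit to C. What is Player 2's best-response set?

P2 best: {P}

u_2(P vs C) = 8
u_2(Q vs C) = 6
u_2(R vs C) = 5
u_2(S vs C) = 5
u_2(T vs C) = 0
max payoff 8 at {P}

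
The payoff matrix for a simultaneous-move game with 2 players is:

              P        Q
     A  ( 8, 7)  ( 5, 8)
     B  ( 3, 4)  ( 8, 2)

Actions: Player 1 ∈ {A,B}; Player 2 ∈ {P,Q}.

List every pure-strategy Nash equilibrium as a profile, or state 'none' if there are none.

(A,P): not NE [P2→Q gives 8>7]
(A,Q): not NE [P1→B gives 8>5]
(B,P): not NE [P1→A gives 8>3]
(B,Q): not NE [P2→P gives 4>2]

PSNE: ∅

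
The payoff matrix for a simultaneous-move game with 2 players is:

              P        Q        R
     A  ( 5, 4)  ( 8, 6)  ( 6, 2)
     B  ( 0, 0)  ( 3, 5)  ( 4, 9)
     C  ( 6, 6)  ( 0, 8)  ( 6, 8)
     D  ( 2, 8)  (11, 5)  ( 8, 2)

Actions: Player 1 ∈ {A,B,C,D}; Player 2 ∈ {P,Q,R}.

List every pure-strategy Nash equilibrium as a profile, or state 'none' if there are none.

(A,P): not NE [P1→C gives 6>5; P2→Q gives 6>4]
(A,Q): not NE [P1→D gives 11>8]
(A,R): not NE [P1→D gives 8>6; P2→Q gives 6>2]
(B,P): not NE [P1→C gives 6>0; P2→R gives 9>0]
(B,Q): not NE [P1→D gives 11>3; P2→R gives 9>5]
(B,R): not NE [P1→D gives 8>4]
(C,P): not NE [P2→R gives 8>6]
(C,Q): not NE [P1→D gives 11>0]
(C,R): not NE [P1→D gives 8>6]
(D,P): not NE [P1→C gives 6>2]
(D,Q): not NE [P2→P gives 8>5]
(D,R): not NE [P2→P gives 8>2]

Equilibria: none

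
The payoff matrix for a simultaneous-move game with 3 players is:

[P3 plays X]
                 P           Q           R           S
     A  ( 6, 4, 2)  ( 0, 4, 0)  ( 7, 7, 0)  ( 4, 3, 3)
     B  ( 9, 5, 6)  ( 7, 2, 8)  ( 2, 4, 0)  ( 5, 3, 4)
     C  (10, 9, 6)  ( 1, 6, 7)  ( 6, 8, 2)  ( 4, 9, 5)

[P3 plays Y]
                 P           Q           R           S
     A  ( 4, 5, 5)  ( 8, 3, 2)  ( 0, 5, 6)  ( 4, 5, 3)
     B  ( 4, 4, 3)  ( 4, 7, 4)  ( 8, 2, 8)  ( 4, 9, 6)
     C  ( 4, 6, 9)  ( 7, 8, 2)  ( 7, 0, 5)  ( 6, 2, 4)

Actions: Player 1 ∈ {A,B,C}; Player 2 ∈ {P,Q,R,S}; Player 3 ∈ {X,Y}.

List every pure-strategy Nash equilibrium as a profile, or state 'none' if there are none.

(A,P,X): not NE [P1→C gives 10>6; P2→R gives 7>4; P3→Y gives 5>2]
(A,P,Y): NE
(A,Q,X): not NE [P1→B gives 7>0; P2→R gives 7>4; P3→Y gives 2>0]
(A,Q,Y): not NE [P2→S gives 5>3]
(A,R,X): not NE [P3→Y gives 6>0]
(A,R,Y): not NE [P1→B gives 8>0]
(A,S,X): not NE [P1→B gives 5>4; P2→R gives 7>3]
(A,S,Y): not NE [P1→C gives 6>4]
(B,P,X): not NE [P1→C gives 10>9]
(B,P,Y): not NE [P2→S gives 9>4; P3→X gives 6>3]
(B,Q,X): not NE [P2→P gives 5>2]
(B,Q,Y): not NE [P1→A gives 8>4; P2→S gives 9>7; P3→X gives 8>4]
(B,R,X): not NE [P1→A gives 7>2; P2→P gives 5>4; P3→Y gives 8>0]
(B,R,Y): not NE [P2→S gives 9>2]
(B,S,X): not NE [P2→P gives 5>3; P3→Y gives 6>4]
(B,S,Y): not NE [P1→C gives 6>4]
(C,P,X): not NE [P3→Y gives 9>6]
(C,P,Y): not NE [P2→Q gives 8>6]
(C,Q,X): not NE [P1→B gives 7>1; P2→S gives 9>6]
(C,Q,Y): not NE [P1→A gives 8>7; P3→X gives 7>2]
(C,R,X): not NE [P1→A gives 7>6; P2→S gives 9>8; P3→Y gives 5>2]
(C,R,Y): not NE [P1→B gives 8>7; P2→Q gives 8>0]
(C,S,X): not NE [P1→B gives 5>4]
(C,S,Y): not NE [P2→Q gives 8>2; P3→X gives 5>4]

NE set: (A,P,Y)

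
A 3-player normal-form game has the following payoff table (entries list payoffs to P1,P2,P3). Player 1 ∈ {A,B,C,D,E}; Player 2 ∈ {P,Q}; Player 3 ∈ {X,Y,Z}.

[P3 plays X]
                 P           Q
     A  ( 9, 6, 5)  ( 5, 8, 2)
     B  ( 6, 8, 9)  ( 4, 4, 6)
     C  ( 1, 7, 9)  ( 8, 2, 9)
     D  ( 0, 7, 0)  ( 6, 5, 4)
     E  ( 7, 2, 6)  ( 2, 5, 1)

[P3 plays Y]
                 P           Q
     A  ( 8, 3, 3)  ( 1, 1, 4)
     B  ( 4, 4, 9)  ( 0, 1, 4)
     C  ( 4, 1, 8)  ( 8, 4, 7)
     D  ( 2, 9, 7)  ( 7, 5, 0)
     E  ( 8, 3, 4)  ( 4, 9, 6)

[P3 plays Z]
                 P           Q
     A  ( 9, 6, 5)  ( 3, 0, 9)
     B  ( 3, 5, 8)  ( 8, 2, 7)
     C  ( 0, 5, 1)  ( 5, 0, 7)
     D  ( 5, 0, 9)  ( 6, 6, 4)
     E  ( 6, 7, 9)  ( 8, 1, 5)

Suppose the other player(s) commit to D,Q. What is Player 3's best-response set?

BR_3 = {X,Z}

u_3(X vs D,Q) = 4
u_3(Y vs D,Q) = 0
u_3(Z vs D,Q) = 4
max payoff 4 at {X,Z}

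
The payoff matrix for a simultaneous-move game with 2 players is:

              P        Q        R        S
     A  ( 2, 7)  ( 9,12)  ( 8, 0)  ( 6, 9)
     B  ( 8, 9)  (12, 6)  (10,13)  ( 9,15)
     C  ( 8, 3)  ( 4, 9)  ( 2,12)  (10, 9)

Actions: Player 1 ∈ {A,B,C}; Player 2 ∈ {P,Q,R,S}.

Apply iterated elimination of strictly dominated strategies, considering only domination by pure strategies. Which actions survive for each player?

P1 drop A (B beats it: P:8>2 Q:12>9 R:10>8 S:9>6)
P2 drop P (R beats it: B:13>9 C:12>3)
P2 drop Q (R beats it: B:13>6 C:12>9)
P1→{B,C} P2→{R,S}

Remaining: P1:{B,C} P2:{R,S}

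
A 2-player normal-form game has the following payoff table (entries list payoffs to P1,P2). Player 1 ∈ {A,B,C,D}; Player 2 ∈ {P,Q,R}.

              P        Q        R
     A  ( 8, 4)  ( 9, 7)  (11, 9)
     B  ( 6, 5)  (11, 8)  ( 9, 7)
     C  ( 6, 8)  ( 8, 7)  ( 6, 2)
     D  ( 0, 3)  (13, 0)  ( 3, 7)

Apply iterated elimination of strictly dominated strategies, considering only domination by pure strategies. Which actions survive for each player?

Remaining: P1:{A,B,D} P2:{Q,R}

P1 drop C (A beats it: P:8>6 Q:9>8 R:11>6)
P2 drop P (R beats it: A:9>4 B:7>5 D:7>3)
P1→{A,B,D} P2→{Q,R}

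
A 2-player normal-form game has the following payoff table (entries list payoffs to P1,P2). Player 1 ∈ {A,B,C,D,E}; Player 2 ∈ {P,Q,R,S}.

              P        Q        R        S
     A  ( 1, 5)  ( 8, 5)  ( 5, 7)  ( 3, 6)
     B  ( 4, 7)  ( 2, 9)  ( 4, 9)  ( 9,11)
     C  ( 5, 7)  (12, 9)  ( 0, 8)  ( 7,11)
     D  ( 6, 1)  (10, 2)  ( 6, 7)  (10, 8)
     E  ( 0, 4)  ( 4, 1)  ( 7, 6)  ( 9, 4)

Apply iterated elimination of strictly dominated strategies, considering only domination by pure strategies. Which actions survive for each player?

Survivors P1:{D,E} P2:{R,S}

P1 drop A (D beats it: P:6>1 Q:10>8 R:6>5 S:10>3)
P1 drop B (D beats it: P:6>4 Q:10>2 R:6>4 S:10>9)
P2 drop P (R beats it: C:8>7 D:7>1 E:6>4)
P2 drop Q (S beats it: C:11>9 D:8>2 E:4>1)
P1 drop C (D beats it: R:6>0 S:10>7)
P1→{D,E} P2→{R,S}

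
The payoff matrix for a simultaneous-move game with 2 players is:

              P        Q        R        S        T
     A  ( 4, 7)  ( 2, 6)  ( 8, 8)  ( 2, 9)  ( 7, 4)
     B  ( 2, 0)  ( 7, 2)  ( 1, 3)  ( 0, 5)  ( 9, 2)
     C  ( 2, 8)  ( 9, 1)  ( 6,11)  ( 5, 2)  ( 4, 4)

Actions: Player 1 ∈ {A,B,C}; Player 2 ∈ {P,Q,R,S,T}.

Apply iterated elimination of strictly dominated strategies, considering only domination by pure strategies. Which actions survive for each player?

Survivors P1:{A,C} P2:{R,S}

P2 drop P (R beats it: A:8>7 B:3>0 C:11>8)
P2 drop Q (R beats it: A:8>6 B:3>2 C:11>1)
P2 drop T (R beats it: A:8>4 B:3>2 C:11>4)
P1 drop B (A beats it: R:8>1 S:2>0)
P1→{A,C} P2→{R,S}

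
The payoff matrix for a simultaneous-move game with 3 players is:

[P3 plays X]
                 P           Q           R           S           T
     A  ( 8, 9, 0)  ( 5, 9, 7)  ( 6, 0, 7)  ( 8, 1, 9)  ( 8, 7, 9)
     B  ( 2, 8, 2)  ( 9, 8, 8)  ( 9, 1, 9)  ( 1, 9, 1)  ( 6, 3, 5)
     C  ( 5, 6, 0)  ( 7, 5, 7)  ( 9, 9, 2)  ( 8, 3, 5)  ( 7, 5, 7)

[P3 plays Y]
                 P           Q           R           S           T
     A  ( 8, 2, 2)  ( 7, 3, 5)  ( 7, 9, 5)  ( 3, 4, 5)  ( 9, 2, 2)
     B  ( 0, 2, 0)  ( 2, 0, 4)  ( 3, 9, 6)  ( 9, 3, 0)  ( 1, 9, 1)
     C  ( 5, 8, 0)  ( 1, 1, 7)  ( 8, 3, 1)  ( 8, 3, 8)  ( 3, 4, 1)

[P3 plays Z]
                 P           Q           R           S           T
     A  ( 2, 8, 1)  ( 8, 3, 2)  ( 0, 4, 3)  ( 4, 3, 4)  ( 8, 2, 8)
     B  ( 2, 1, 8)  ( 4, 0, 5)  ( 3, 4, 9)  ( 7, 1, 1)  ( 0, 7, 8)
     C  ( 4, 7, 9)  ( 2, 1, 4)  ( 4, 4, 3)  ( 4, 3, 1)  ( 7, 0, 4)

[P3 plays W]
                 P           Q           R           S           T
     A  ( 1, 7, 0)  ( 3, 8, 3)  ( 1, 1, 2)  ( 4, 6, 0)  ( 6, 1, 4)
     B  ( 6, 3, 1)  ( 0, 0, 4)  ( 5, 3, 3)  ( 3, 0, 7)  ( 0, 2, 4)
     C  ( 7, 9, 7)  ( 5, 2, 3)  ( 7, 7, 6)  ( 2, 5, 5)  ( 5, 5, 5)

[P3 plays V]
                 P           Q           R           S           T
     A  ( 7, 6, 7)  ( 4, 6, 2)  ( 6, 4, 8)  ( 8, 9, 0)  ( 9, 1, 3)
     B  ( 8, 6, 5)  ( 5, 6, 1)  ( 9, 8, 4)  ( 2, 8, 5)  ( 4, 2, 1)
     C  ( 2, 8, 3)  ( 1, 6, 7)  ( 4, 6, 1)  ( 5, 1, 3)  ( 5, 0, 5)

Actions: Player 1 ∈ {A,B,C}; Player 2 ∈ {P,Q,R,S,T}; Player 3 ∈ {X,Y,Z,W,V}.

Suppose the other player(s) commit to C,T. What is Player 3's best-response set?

P3 best: {X}

u_3(X vs C,T) = 7
u_3(Y vs C,T) = 1
u_3(Z vs C,T) = 4
u_3(W vs C,T) = 5
u_3(V vs C,T) = 5
max payoff 7 at {X}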